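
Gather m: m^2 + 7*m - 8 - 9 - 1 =m^2 + 7*m - 18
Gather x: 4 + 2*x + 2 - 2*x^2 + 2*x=-2*x^2 + 4*x + 6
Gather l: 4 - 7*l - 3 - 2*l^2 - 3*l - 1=-2*l^2 - 10*l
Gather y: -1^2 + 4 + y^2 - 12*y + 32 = y^2 - 12*y + 35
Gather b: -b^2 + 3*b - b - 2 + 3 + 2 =-b^2 + 2*b + 3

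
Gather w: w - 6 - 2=w - 8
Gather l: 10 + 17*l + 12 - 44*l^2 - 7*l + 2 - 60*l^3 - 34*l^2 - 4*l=-60*l^3 - 78*l^2 + 6*l + 24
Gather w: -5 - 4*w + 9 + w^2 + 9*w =w^2 + 5*w + 4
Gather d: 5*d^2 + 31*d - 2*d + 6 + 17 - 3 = 5*d^2 + 29*d + 20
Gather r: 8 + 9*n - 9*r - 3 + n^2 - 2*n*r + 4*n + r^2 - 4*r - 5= n^2 + 13*n + r^2 + r*(-2*n - 13)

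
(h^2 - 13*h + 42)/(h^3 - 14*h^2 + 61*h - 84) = (h - 6)/(h^2 - 7*h + 12)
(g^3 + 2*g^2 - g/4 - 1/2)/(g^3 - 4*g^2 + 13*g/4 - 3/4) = (2*g^2 + 5*g + 2)/(2*g^2 - 7*g + 3)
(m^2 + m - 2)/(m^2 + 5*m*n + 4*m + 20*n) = (m^2 + m - 2)/(m^2 + 5*m*n + 4*m + 20*n)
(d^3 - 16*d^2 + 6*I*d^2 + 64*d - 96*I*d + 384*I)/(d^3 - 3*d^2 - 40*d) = (d^2 + 2*d*(-4 + 3*I) - 48*I)/(d*(d + 5))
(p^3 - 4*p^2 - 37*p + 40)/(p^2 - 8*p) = p + 4 - 5/p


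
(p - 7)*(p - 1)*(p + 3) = p^3 - 5*p^2 - 17*p + 21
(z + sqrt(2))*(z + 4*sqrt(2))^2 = z^3 + 9*sqrt(2)*z^2 + 48*z + 32*sqrt(2)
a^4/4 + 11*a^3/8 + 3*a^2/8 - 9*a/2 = a*(a/4 + 1)*(a - 3/2)*(a + 3)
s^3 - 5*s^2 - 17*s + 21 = (s - 7)*(s - 1)*(s + 3)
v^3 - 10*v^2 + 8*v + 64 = (v - 8)*(v - 4)*(v + 2)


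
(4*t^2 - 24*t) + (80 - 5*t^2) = -t^2 - 24*t + 80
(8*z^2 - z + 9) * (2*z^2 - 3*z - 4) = 16*z^4 - 26*z^3 - 11*z^2 - 23*z - 36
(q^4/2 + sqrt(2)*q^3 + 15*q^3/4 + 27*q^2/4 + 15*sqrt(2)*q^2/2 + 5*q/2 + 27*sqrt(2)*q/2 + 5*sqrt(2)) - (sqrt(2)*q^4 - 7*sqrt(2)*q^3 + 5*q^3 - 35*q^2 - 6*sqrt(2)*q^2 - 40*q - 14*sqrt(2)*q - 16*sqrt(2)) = -sqrt(2)*q^4 + q^4/2 - 5*q^3/4 + 8*sqrt(2)*q^3 + 27*sqrt(2)*q^2/2 + 167*q^2/4 + 55*sqrt(2)*q/2 + 85*q/2 + 21*sqrt(2)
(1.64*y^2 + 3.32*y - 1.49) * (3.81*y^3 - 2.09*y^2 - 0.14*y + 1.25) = 6.2484*y^5 + 9.2216*y^4 - 12.8453*y^3 + 4.6993*y^2 + 4.3586*y - 1.8625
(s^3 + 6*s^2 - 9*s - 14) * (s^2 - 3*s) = s^5 + 3*s^4 - 27*s^3 + 13*s^2 + 42*s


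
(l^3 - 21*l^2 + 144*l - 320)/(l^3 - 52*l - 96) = (l^2 - 13*l + 40)/(l^2 + 8*l + 12)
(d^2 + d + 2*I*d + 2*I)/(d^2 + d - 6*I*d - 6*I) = (d + 2*I)/(d - 6*I)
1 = 1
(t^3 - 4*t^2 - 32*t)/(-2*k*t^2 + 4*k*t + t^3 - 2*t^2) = (-t^2 + 4*t + 32)/(2*k*t - 4*k - t^2 + 2*t)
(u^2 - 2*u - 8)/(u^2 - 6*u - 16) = (u - 4)/(u - 8)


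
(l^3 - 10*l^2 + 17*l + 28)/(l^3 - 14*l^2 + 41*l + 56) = (l - 4)/(l - 8)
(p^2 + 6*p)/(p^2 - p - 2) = p*(p + 6)/(p^2 - p - 2)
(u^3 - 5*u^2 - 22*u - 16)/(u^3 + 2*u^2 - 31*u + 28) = (u^3 - 5*u^2 - 22*u - 16)/(u^3 + 2*u^2 - 31*u + 28)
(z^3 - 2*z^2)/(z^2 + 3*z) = z*(z - 2)/(z + 3)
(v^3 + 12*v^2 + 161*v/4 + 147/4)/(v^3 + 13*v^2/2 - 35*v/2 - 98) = (v + 3/2)/(v - 4)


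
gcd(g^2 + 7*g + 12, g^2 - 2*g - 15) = g + 3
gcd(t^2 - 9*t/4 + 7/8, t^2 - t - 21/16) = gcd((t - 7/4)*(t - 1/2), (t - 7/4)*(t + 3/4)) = t - 7/4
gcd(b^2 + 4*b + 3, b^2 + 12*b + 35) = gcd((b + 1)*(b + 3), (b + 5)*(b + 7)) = 1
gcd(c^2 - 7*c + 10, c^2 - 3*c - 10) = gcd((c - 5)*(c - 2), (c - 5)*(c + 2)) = c - 5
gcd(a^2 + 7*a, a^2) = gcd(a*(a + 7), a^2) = a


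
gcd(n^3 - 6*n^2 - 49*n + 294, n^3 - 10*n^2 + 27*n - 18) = n - 6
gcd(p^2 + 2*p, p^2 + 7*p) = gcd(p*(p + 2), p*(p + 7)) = p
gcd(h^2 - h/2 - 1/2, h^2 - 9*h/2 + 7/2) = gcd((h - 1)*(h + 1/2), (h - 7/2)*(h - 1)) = h - 1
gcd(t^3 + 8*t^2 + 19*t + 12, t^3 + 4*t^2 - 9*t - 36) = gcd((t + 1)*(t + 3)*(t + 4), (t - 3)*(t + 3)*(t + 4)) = t^2 + 7*t + 12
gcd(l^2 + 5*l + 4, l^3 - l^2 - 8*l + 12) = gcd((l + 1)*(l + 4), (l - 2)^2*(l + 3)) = 1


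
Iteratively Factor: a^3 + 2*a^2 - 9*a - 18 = (a - 3)*(a^2 + 5*a + 6) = (a - 3)*(a + 3)*(a + 2)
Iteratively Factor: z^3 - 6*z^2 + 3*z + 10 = (z - 2)*(z^2 - 4*z - 5) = (z - 2)*(z + 1)*(z - 5)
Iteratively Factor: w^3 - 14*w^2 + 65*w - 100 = (w - 4)*(w^2 - 10*w + 25) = (w - 5)*(w - 4)*(w - 5)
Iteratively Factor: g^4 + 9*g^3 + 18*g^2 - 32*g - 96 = (g + 3)*(g^3 + 6*g^2 - 32) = (g - 2)*(g + 3)*(g^2 + 8*g + 16) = (g - 2)*(g + 3)*(g + 4)*(g + 4)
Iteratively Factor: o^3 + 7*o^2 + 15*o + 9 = (o + 1)*(o^2 + 6*o + 9) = (o + 1)*(o + 3)*(o + 3)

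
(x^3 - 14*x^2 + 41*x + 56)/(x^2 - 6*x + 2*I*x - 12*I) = (x^3 - 14*x^2 + 41*x + 56)/(x^2 + 2*x*(-3 + I) - 12*I)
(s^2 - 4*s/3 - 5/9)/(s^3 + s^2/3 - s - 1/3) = (s - 5/3)/(s^2 - 1)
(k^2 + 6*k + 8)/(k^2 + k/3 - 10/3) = 3*(k + 4)/(3*k - 5)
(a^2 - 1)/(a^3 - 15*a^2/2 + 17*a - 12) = 2*(a^2 - 1)/(2*a^3 - 15*a^2 + 34*a - 24)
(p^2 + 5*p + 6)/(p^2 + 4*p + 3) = (p + 2)/(p + 1)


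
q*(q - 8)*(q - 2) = q^3 - 10*q^2 + 16*q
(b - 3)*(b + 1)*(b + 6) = b^3 + 4*b^2 - 15*b - 18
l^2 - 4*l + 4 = (l - 2)^2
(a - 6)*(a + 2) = a^2 - 4*a - 12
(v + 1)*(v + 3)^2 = v^3 + 7*v^2 + 15*v + 9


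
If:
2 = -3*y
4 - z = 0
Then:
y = -2/3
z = 4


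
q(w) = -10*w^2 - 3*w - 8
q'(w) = -20*w - 3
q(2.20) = -63.00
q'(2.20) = -47.00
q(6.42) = -439.42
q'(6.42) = -131.40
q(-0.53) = -9.22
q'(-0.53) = 7.60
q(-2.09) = -45.41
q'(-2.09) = 38.80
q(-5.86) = -333.82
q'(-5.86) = 114.20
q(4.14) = -191.82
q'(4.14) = -85.80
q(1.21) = -26.27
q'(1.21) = -27.20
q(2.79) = -94.21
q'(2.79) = -58.80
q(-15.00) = -2213.00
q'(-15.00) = 297.00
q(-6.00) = -350.00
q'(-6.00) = 117.00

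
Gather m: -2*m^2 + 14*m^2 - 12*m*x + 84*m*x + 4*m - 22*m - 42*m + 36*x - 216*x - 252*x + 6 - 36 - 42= 12*m^2 + m*(72*x - 60) - 432*x - 72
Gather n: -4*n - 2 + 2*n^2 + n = 2*n^2 - 3*n - 2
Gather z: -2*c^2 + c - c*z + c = -2*c^2 - c*z + 2*c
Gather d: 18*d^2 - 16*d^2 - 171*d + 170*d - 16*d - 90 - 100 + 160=2*d^2 - 17*d - 30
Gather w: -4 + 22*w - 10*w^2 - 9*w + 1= -10*w^2 + 13*w - 3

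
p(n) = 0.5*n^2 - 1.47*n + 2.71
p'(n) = 1.0*n - 1.47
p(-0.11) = 2.88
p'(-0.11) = -1.58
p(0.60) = 2.01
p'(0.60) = -0.87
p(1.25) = 1.65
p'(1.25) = -0.22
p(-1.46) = 5.92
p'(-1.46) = -2.93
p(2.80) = 2.51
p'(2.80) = 1.33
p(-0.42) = 3.42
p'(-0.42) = -1.89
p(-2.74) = 10.49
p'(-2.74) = -4.21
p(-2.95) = 11.40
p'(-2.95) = -4.42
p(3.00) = 2.80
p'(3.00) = 1.53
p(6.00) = 11.89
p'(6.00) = 4.53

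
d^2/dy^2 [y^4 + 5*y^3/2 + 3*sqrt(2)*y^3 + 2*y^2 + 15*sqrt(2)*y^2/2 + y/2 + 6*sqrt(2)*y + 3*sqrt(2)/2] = 12*y^2 + 15*y + 18*sqrt(2)*y + 4 + 15*sqrt(2)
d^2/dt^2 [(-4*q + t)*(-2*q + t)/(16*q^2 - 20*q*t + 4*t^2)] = q/(2*(q^3 - 3*q^2*t + 3*q*t^2 - t^3))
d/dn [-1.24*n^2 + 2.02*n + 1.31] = 2.02 - 2.48*n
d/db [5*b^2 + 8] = 10*b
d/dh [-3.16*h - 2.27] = -3.16000000000000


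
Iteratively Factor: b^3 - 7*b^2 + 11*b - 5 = (b - 1)*(b^2 - 6*b + 5) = (b - 5)*(b - 1)*(b - 1)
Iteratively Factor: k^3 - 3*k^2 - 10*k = (k)*(k^2 - 3*k - 10) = k*(k + 2)*(k - 5)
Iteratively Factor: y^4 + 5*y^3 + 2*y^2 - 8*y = (y)*(y^3 + 5*y^2 + 2*y - 8) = y*(y - 1)*(y^2 + 6*y + 8) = y*(y - 1)*(y + 4)*(y + 2)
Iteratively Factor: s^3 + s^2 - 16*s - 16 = (s - 4)*(s^2 + 5*s + 4) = (s - 4)*(s + 1)*(s + 4)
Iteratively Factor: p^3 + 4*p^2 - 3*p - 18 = (p - 2)*(p^2 + 6*p + 9) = (p - 2)*(p + 3)*(p + 3)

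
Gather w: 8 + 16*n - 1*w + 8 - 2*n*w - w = 16*n + w*(-2*n - 2) + 16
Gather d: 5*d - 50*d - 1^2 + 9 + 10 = 18 - 45*d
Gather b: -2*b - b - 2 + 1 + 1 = -3*b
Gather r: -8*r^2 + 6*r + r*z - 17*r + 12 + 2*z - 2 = -8*r^2 + r*(z - 11) + 2*z + 10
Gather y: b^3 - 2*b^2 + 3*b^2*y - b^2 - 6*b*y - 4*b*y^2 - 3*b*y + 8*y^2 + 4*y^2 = b^3 - 3*b^2 + y^2*(12 - 4*b) + y*(3*b^2 - 9*b)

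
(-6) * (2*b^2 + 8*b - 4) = -12*b^2 - 48*b + 24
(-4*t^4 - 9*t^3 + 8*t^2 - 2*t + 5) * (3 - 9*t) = 36*t^5 + 69*t^4 - 99*t^3 + 42*t^2 - 51*t + 15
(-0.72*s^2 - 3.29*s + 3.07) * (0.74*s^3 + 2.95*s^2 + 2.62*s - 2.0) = -0.5328*s^5 - 4.5586*s^4 - 9.3201*s^3 + 1.8767*s^2 + 14.6234*s - 6.14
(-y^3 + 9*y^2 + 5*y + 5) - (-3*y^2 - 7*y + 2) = -y^3 + 12*y^2 + 12*y + 3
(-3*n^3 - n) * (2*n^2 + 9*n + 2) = -6*n^5 - 27*n^4 - 8*n^3 - 9*n^2 - 2*n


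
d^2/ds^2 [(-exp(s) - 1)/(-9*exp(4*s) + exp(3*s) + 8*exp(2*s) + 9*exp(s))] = (729*exp(7*s) + 1197*exp(6*s) - 347*exp(5*s) - 102*exp(4*s) + 197*exp(3*s) + 202*exp(2*s) + 216*exp(s) + 81)*exp(-s)/(729*exp(9*s) - 243*exp(8*s) - 1917*exp(7*s) - 1756*exp(6*s) + 2190*exp(5*s) + 3669*exp(4*s) + 1243*exp(3*s) - 1971*exp(2*s) - 1944*exp(s) - 729)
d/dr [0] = 0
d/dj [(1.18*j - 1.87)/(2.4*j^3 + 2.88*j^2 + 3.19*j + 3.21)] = (-5.664*j^3 + 10.0656*j^2 + 10.7712*j + 9.7531)/(5.76*j^6 + 13.824*j^5 + 23.6064*j^4 + 33.7824*j^3 + 28.6657*j^2 + 20.4798*j + 10.3041)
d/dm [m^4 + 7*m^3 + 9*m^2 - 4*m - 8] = 4*m^3 + 21*m^2 + 18*m - 4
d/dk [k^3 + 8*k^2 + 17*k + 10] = 3*k^2 + 16*k + 17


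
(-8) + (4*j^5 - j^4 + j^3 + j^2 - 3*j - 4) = 4*j^5 - j^4 + j^3 + j^2 - 3*j - 12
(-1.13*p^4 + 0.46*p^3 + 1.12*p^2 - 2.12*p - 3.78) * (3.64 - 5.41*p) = 6.1133*p^5 - 6.6018*p^4 - 4.3848*p^3 + 15.546*p^2 + 12.733*p - 13.7592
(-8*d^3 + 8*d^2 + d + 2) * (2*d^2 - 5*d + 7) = -16*d^5 + 56*d^4 - 94*d^3 + 55*d^2 - 3*d + 14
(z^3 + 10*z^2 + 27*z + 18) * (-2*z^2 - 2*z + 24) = -2*z^5 - 22*z^4 - 50*z^3 + 150*z^2 + 612*z + 432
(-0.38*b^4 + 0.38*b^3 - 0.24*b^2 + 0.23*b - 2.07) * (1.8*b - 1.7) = -0.684*b^5 + 1.33*b^4 - 1.078*b^3 + 0.822*b^2 - 4.117*b + 3.519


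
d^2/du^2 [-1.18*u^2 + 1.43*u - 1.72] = -2.36000000000000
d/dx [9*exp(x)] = 9*exp(x)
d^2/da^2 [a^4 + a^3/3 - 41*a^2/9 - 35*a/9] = 12*a^2 + 2*a - 82/9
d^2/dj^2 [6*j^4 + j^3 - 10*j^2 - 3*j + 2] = 72*j^2 + 6*j - 20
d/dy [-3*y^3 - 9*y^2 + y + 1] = -9*y^2 - 18*y + 1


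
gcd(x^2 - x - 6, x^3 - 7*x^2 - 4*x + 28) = x + 2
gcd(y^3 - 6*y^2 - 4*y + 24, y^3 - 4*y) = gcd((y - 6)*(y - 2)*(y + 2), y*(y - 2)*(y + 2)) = y^2 - 4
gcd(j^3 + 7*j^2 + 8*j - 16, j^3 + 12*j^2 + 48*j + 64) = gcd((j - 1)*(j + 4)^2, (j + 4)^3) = j^2 + 8*j + 16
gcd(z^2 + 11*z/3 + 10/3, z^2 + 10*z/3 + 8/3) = z + 2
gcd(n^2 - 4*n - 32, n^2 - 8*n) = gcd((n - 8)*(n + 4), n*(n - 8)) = n - 8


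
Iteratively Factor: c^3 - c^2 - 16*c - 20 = (c + 2)*(c^2 - 3*c - 10) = (c - 5)*(c + 2)*(c + 2)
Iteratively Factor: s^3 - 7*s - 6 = (s + 2)*(s^2 - 2*s - 3) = (s - 3)*(s + 2)*(s + 1)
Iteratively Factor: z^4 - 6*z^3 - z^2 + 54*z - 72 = (z - 2)*(z^3 - 4*z^2 - 9*z + 36) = (z - 3)*(z - 2)*(z^2 - z - 12) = (z - 3)*(z - 2)*(z + 3)*(z - 4)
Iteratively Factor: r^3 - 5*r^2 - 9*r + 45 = (r - 5)*(r^2 - 9) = (r - 5)*(r - 3)*(r + 3)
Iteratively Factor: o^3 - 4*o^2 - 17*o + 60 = (o - 5)*(o^2 + o - 12) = (o - 5)*(o - 3)*(o + 4)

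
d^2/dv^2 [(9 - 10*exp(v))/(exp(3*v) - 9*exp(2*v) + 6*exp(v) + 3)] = (-40*exp(6*v) + 351*exp(5*v) - 1461*exp(4*v) + 2874*exp(3*v) - 3321*exp(2*v) + 1476*exp(v) - 252)*exp(v)/(exp(9*v) - 27*exp(8*v) + 261*exp(7*v) - 1044*exp(6*v) + 1404*exp(5*v) - 135*exp(4*v) - 729*exp(3*v) + 81*exp(2*v) + 162*exp(v) + 27)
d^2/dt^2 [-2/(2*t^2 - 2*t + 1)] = 8*(2*t^2 - 2*t - 2*(2*t - 1)^2 + 1)/(2*t^2 - 2*t + 1)^3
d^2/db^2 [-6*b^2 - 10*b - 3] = -12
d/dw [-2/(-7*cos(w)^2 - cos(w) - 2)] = 2*(14*cos(w) + 1)*sin(w)/(7*cos(w)^2 + cos(w) + 2)^2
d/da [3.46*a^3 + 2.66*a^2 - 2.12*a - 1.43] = 10.38*a^2 + 5.32*a - 2.12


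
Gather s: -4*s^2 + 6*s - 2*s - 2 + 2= -4*s^2 + 4*s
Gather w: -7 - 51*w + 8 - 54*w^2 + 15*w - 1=-54*w^2 - 36*w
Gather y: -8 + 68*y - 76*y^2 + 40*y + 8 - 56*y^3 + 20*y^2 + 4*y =-56*y^3 - 56*y^2 + 112*y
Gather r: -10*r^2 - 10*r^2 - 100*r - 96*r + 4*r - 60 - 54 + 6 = -20*r^2 - 192*r - 108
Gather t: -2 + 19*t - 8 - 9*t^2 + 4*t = -9*t^2 + 23*t - 10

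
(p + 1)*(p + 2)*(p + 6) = p^3 + 9*p^2 + 20*p + 12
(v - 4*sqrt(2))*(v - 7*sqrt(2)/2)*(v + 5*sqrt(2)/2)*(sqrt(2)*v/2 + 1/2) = sqrt(2)*v^4/2 - 9*v^3/2 - 29*sqrt(2)*v^2/4 + 261*v/4 + 35*sqrt(2)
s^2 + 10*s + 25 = (s + 5)^2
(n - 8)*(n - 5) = n^2 - 13*n + 40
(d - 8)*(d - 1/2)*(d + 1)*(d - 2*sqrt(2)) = d^4 - 15*d^3/2 - 2*sqrt(2)*d^3 - 9*d^2/2 + 15*sqrt(2)*d^2 + 4*d + 9*sqrt(2)*d - 8*sqrt(2)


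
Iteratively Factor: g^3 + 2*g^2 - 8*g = (g + 4)*(g^2 - 2*g) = (g - 2)*(g + 4)*(g)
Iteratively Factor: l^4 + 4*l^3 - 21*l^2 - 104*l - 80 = (l + 1)*(l^3 + 3*l^2 - 24*l - 80) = (l + 1)*(l + 4)*(l^2 - l - 20) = (l + 1)*(l + 4)^2*(l - 5)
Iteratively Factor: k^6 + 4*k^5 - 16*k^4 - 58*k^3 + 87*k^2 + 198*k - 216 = (k - 2)*(k^5 + 6*k^4 - 4*k^3 - 66*k^2 - 45*k + 108) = (k - 2)*(k + 3)*(k^4 + 3*k^3 - 13*k^2 - 27*k + 36) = (k - 2)*(k + 3)*(k + 4)*(k^3 - k^2 - 9*k + 9) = (k - 2)*(k - 1)*(k + 3)*(k + 4)*(k^2 - 9) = (k - 2)*(k - 1)*(k + 3)^2*(k + 4)*(k - 3)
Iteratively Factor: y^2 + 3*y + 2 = (y + 2)*(y + 1)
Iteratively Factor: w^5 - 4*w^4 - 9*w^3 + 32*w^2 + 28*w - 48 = (w - 1)*(w^4 - 3*w^3 - 12*w^2 + 20*w + 48) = (w - 4)*(w - 1)*(w^3 + w^2 - 8*w - 12) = (w - 4)*(w - 1)*(w + 2)*(w^2 - w - 6) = (w - 4)*(w - 3)*(w - 1)*(w + 2)*(w + 2)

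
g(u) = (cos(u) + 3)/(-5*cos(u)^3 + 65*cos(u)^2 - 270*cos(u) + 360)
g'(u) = (cos(u) + 3)*(-15*sin(u)*cos(u)^2 + 130*sin(u)*cos(u) - 270*sin(u))/(-5*cos(u)^3 + 65*cos(u)^2 - 270*cos(u) + 360)^2 - sin(u)/(-5*cos(u)^3 + 65*cos(u)^2 - 270*cos(u) + 360)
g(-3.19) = 0.00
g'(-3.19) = -0.00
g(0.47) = 0.02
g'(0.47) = -0.01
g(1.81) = 0.01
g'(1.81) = -0.01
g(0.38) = 0.02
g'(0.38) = -0.01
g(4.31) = 0.01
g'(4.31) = 0.01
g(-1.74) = 0.01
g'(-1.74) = 0.01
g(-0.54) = 0.02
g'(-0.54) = 0.01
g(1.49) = 0.01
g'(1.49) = -0.01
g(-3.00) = 0.00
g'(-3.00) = 0.00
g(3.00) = 0.00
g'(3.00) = 0.00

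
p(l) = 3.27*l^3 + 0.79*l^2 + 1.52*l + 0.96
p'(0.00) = 1.52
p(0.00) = 0.96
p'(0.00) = 1.52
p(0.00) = 0.96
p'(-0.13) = 1.48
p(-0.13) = 0.77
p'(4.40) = 198.39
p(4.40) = 301.49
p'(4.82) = 237.05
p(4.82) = 392.82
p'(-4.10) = 159.95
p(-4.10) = -217.36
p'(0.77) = 8.55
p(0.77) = 4.09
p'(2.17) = 51.14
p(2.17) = 41.39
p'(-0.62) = 4.31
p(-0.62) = -0.46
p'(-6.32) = 383.37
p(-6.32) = -802.56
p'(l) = 9.81*l^2 + 1.58*l + 1.52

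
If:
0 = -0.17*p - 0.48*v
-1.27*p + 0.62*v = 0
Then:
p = 0.00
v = 0.00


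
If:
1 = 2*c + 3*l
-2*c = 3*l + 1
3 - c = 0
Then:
No Solution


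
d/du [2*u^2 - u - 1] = 4*u - 1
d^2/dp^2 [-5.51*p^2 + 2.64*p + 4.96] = -11.0200000000000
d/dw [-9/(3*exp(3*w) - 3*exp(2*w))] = 3*(3*exp(w) - 2)*exp(-2*w)/(1 - exp(w))^2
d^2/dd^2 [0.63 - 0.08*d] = 0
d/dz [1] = 0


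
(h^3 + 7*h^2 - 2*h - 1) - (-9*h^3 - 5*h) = 10*h^3 + 7*h^2 + 3*h - 1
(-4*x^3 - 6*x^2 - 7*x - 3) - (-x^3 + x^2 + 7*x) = -3*x^3 - 7*x^2 - 14*x - 3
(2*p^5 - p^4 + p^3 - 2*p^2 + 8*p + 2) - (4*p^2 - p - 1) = 2*p^5 - p^4 + p^3 - 6*p^2 + 9*p + 3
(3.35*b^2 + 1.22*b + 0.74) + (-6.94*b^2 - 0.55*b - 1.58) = -3.59*b^2 + 0.67*b - 0.84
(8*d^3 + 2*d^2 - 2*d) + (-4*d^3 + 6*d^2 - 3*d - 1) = 4*d^3 + 8*d^2 - 5*d - 1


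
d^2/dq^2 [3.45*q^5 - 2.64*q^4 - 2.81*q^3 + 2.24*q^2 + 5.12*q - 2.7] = 69.0*q^3 - 31.68*q^2 - 16.86*q + 4.48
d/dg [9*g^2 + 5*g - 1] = 18*g + 5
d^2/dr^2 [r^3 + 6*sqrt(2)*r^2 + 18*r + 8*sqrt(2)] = 6*r + 12*sqrt(2)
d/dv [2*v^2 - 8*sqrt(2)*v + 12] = 4*v - 8*sqrt(2)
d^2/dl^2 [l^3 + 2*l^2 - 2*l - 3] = 6*l + 4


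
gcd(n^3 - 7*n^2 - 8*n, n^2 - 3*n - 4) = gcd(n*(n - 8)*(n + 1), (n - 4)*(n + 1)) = n + 1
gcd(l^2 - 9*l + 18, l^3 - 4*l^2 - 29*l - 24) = 1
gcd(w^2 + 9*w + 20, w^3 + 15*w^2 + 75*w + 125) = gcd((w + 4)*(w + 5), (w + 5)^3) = w + 5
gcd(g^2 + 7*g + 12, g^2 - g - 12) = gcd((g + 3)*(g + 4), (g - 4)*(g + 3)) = g + 3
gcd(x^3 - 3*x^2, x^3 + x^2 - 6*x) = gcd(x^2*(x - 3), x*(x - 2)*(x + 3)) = x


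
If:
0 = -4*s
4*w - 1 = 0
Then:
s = 0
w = 1/4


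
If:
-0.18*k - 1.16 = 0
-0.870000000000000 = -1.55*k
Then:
No Solution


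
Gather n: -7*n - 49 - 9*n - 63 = -16*n - 112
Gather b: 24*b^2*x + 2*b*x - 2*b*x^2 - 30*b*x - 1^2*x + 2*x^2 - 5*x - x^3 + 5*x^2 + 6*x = 24*b^2*x + b*(-2*x^2 - 28*x) - x^3 + 7*x^2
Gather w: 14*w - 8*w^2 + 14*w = -8*w^2 + 28*w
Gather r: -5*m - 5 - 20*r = -5*m - 20*r - 5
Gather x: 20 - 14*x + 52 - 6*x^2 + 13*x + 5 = -6*x^2 - x + 77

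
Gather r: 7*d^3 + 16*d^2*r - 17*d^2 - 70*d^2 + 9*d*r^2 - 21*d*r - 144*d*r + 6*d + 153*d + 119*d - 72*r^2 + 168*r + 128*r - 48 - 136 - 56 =7*d^3 - 87*d^2 + 278*d + r^2*(9*d - 72) + r*(16*d^2 - 165*d + 296) - 240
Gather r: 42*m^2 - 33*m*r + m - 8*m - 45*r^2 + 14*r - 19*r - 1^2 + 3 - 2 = 42*m^2 - 7*m - 45*r^2 + r*(-33*m - 5)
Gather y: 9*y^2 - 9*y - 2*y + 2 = 9*y^2 - 11*y + 2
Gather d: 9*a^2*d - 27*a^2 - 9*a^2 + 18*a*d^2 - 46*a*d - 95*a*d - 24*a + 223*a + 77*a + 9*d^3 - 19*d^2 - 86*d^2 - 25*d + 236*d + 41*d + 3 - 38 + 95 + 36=-36*a^2 + 276*a + 9*d^3 + d^2*(18*a - 105) + d*(9*a^2 - 141*a + 252) + 96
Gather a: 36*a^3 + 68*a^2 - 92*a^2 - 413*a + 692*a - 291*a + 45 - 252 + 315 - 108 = 36*a^3 - 24*a^2 - 12*a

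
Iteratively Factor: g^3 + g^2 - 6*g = (g - 2)*(g^2 + 3*g) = g*(g - 2)*(g + 3)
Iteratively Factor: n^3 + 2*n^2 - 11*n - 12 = (n + 4)*(n^2 - 2*n - 3) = (n - 3)*(n + 4)*(n + 1)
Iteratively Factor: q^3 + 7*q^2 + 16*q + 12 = (q + 2)*(q^2 + 5*q + 6) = (q + 2)^2*(q + 3)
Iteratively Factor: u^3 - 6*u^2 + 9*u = (u)*(u^2 - 6*u + 9) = u*(u - 3)*(u - 3)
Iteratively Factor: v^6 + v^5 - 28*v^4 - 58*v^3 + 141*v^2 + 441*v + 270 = (v + 1)*(v^5 - 28*v^3 - 30*v^2 + 171*v + 270) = (v - 3)*(v + 1)*(v^4 + 3*v^3 - 19*v^2 - 87*v - 90) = (v - 3)*(v + 1)*(v + 2)*(v^3 + v^2 - 21*v - 45) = (v - 5)*(v - 3)*(v + 1)*(v + 2)*(v^2 + 6*v + 9) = (v - 5)*(v - 3)*(v + 1)*(v + 2)*(v + 3)*(v + 3)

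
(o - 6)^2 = o^2 - 12*o + 36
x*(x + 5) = x^2 + 5*x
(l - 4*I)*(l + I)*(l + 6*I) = l^3 + 3*I*l^2 + 22*l + 24*I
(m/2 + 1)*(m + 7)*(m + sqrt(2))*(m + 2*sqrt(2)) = m^4/2 + 3*sqrt(2)*m^3/2 + 9*m^3/2 + 9*m^2 + 27*sqrt(2)*m^2/2 + 18*m + 21*sqrt(2)*m + 28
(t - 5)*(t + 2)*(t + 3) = t^3 - 19*t - 30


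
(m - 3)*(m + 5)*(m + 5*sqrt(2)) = m^3 + 2*m^2 + 5*sqrt(2)*m^2 - 15*m + 10*sqrt(2)*m - 75*sqrt(2)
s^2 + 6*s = s*(s + 6)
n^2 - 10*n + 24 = (n - 6)*(n - 4)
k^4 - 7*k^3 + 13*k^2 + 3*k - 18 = (k - 3)^2*(k - 2)*(k + 1)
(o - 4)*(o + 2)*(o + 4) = o^3 + 2*o^2 - 16*o - 32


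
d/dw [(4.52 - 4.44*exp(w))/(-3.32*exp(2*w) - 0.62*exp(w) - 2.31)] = (-14.7408*exp(2*w) + 30.0128*exp(w) + 13.0588)*exp(w)/(11.0224*exp(4*w) + 4.1168*exp(3*w) + 15.7228*exp(2*w) + 2.8644*exp(w) + 5.3361)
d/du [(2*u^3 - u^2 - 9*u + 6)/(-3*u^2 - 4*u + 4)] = (-6*u^4 - 16*u^3 + u^2 + 28*u - 12)/(9*u^4 + 24*u^3 - 8*u^2 - 32*u + 16)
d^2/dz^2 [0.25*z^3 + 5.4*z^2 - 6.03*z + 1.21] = 1.5*z + 10.8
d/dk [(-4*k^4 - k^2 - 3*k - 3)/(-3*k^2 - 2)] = (24*k^5 + 32*k^3 - 9*k^2 - 14*k + 6)/(9*k^4 + 12*k^2 + 4)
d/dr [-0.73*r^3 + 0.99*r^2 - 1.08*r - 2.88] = -2.19*r^2 + 1.98*r - 1.08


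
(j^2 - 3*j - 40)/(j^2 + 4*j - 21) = (j^2 - 3*j - 40)/(j^2 + 4*j - 21)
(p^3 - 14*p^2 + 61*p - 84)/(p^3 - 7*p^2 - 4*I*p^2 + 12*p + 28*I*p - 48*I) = (p - 7)/(p - 4*I)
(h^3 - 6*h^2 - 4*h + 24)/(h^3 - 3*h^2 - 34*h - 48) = (h^2 - 8*h + 12)/(h^2 - 5*h - 24)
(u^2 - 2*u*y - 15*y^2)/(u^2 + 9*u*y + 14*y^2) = (u^2 - 2*u*y - 15*y^2)/(u^2 + 9*u*y + 14*y^2)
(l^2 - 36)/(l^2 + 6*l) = (l - 6)/l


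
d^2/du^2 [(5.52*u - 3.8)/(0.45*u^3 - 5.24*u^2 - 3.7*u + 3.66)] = (6.7068*u^5 - 87.33096*u^4 + 464.879904*u^3 - 697.16856*u^2 + 230.693808*u - 100.29616)/(0.091125*u^9 - 3.1833*u^8 + 34.82001*u^7 - 89.306774*u^6 - 338.07954*u^5 + 49.714248*u^4 + 393.19154*u^3 - 60.262632*u^2 - 148.69116*u + 49.027896)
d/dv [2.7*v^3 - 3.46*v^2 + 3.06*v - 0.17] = 8.1*v^2 - 6.92*v + 3.06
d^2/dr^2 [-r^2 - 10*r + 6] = -2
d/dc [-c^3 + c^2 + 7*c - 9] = -3*c^2 + 2*c + 7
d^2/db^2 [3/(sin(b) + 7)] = 3*(7*sin(b) + cos(b)^2 + 1)/(sin(b) + 7)^3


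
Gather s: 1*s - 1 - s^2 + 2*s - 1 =-s^2 + 3*s - 2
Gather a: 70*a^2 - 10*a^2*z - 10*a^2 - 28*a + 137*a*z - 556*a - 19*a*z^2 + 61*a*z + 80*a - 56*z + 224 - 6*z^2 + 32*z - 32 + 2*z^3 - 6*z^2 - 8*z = a^2*(60 - 10*z) + a*(-19*z^2 + 198*z - 504) + 2*z^3 - 12*z^2 - 32*z + 192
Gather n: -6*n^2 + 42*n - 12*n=-6*n^2 + 30*n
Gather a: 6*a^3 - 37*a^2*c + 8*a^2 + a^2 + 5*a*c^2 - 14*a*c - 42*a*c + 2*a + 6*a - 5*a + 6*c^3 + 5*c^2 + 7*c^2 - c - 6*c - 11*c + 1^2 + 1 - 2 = 6*a^3 + a^2*(9 - 37*c) + a*(5*c^2 - 56*c + 3) + 6*c^3 + 12*c^2 - 18*c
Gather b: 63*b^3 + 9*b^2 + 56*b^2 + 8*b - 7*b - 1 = 63*b^3 + 65*b^2 + b - 1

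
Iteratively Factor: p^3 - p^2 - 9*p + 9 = (p + 3)*(p^2 - 4*p + 3) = (p - 3)*(p + 3)*(p - 1)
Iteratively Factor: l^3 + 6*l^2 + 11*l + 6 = (l + 3)*(l^2 + 3*l + 2) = (l + 2)*(l + 3)*(l + 1)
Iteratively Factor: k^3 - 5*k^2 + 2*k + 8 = (k + 1)*(k^2 - 6*k + 8) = (k - 4)*(k + 1)*(k - 2)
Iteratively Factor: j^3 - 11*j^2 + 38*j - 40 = (j - 4)*(j^2 - 7*j + 10) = (j - 5)*(j - 4)*(j - 2)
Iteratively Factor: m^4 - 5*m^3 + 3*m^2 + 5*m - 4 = (m + 1)*(m^3 - 6*m^2 + 9*m - 4) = (m - 1)*(m + 1)*(m^2 - 5*m + 4) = (m - 4)*(m - 1)*(m + 1)*(m - 1)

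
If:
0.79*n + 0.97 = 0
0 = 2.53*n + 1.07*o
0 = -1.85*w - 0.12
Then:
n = -1.23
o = 2.90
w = -0.06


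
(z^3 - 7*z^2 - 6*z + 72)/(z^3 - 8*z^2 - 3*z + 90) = (z - 4)/(z - 5)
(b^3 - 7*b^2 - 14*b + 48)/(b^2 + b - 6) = b - 8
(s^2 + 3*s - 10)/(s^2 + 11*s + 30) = (s - 2)/(s + 6)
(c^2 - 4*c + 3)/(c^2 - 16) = (c^2 - 4*c + 3)/(c^2 - 16)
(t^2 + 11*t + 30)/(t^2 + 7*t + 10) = (t + 6)/(t + 2)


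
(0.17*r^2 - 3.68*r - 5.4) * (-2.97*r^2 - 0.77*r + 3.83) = -0.5049*r^4 + 10.7987*r^3 + 19.5227*r^2 - 9.9364*r - 20.682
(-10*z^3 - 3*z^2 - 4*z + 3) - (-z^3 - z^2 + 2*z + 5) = -9*z^3 - 2*z^2 - 6*z - 2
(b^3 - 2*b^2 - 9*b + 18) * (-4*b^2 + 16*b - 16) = -4*b^5 + 24*b^4 - 12*b^3 - 184*b^2 + 432*b - 288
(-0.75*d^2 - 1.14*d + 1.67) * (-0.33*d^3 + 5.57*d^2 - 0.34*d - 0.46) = 0.2475*d^5 - 3.8013*d^4 - 6.6459*d^3 + 10.0345*d^2 - 0.0434*d - 0.7682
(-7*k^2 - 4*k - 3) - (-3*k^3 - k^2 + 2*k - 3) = 3*k^3 - 6*k^2 - 6*k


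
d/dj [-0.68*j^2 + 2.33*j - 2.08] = 2.33 - 1.36*j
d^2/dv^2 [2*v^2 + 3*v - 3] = 4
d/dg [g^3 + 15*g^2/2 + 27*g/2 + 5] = 3*g^2 + 15*g + 27/2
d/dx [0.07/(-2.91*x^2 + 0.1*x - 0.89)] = (0.4074*x - 0.007)/(2.91*x^2 - 0.1*x + 0.89)^2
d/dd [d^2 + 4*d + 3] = 2*d + 4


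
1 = 1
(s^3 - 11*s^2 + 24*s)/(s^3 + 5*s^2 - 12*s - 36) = s*(s - 8)/(s^2 + 8*s + 12)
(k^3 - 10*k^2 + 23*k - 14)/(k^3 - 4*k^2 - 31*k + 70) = (k - 1)/(k + 5)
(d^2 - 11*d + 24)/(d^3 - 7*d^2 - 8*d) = (d - 3)/(d*(d + 1))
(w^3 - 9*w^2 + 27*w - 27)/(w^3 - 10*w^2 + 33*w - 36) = (w - 3)/(w - 4)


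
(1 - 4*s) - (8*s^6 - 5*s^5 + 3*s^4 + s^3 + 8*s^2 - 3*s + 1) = -8*s^6 + 5*s^5 - 3*s^4 - s^3 - 8*s^2 - s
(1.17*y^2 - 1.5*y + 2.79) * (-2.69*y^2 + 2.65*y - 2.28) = -3.1473*y^4 + 7.1355*y^3 - 14.1477*y^2 + 10.8135*y - 6.3612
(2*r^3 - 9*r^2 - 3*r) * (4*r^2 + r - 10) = 8*r^5 - 34*r^4 - 41*r^3 + 87*r^2 + 30*r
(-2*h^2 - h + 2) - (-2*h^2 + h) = 2 - 2*h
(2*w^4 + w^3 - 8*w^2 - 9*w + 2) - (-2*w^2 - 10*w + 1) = 2*w^4 + w^3 - 6*w^2 + w + 1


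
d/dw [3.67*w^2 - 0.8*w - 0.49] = 7.34*w - 0.8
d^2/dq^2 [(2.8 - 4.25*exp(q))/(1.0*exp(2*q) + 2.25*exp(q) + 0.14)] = (-4.25*exp(4*q) + 20.7625*exp(3*q) + 22.47*exp(2*q) + 13.94575*exp(q) - 0.9653)*exp(q)/(1.0*exp(6*q) + 6.75*exp(5*q) + 15.6075*exp(4*q) + 13.280625*exp(3*q) + 2.18505*exp(2*q) + 0.1323*exp(q) + 0.002744)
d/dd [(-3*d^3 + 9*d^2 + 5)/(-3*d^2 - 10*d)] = (9*d^4 + 60*d^3 - 90*d^2 + 30*d + 50)/(d^2*(9*d^2 + 60*d + 100))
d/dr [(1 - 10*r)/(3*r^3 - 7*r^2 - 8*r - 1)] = (60*r^3 - 79*r^2 + 14*r + 18)/(9*r^6 - 42*r^5 + r^4 + 106*r^3 + 78*r^2 + 16*r + 1)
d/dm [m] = 1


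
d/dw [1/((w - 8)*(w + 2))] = 2*(3 - w)/(w^4 - 12*w^3 + 4*w^2 + 192*w + 256)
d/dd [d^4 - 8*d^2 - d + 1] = 4*d^3 - 16*d - 1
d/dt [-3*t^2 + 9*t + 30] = 9 - 6*t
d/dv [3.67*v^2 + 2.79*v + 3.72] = 7.34*v + 2.79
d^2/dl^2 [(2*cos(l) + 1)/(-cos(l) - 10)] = 19*(sin(l)^2 + 10*cos(l) + 1)/(cos(l) + 10)^3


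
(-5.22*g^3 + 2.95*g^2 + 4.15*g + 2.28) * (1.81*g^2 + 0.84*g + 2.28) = -9.4482*g^5 + 0.954700000000001*g^4 - 1.9121*g^3 + 14.3388*g^2 + 11.3772*g + 5.1984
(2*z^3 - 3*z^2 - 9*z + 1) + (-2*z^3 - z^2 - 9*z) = -4*z^2 - 18*z + 1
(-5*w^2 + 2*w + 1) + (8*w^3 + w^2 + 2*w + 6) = 8*w^3 - 4*w^2 + 4*w + 7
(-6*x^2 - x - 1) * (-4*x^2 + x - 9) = 24*x^4 - 2*x^3 + 57*x^2 + 8*x + 9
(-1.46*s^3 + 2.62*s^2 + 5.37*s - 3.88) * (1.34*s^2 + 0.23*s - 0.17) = -1.9564*s^5 + 3.175*s^4 + 8.0466*s^3 - 4.4095*s^2 - 1.8053*s + 0.6596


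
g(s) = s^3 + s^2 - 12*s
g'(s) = 3*s^2 + 2*s - 12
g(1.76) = -12.57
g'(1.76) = 0.81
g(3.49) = 12.81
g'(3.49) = 31.52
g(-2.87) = 19.04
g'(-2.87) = 6.97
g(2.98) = -0.42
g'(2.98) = 20.60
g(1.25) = -11.48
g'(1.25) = -4.81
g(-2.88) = 18.97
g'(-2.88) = 7.12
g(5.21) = 106.04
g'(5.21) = 79.85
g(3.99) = 31.56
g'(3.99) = 43.74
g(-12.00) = -1440.00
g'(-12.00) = 396.00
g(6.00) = 180.00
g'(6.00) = 108.00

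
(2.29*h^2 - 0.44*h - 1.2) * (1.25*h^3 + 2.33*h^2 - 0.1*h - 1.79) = 2.8625*h^5 + 4.7857*h^4 - 2.7542*h^3 - 6.8511*h^2 + 0.9076*h + 2.148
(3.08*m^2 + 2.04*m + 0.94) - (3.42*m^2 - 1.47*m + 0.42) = -0.34*m^2 + 3.51*m + 0.52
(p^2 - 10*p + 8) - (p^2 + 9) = -10*p - 1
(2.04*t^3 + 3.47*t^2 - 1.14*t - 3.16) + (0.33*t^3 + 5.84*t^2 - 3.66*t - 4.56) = 2.37*t^3 + 9.31*t^2 - 4.8*t - 7.72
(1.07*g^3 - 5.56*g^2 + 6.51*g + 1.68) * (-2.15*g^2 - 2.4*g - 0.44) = -2.3005*g^5 + 9.386*g^4 - 1.1233*g^3 - 16.7896*g^2 - 6.8964*g - 0.7392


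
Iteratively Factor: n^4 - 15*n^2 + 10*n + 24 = (n - 2)*(n^3 + 2*n^2 - 11*n - 12) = (n - 3)*(n - 2)*(n^2 + 5*n + 4) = (n - 3)*(n - 2)*(n + 4)*(n + 1)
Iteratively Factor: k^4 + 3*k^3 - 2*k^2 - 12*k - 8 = (k + 2)*(k^3 + k^2 - 4*k - 4) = (k + 2)^2*(k^2 - k - 2) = (k - 2)*(k + 2)^2*(k + 1)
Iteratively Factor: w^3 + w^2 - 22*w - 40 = (w - 5)*(w^2 + 6*w + 8) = (w - 5)*(w + 2)*(w + 4)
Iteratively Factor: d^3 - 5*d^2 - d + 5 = (d + 1)*(d^2 - 6*d + 5) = (d - 1)*(d + 1)*(d - 5)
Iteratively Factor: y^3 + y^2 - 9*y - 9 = (y + 1)*(y^2 - 9) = (y + 1)*(y + 3)*(y - 3)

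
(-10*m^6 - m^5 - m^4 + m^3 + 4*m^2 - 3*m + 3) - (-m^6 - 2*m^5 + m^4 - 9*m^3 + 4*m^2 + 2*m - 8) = -9*m^6 + m^5 - 2*m^4 + 10*m^3 - 5*m + 11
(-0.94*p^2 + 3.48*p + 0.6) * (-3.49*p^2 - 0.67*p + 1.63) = 3.2806*p^4 - 11.5154*p^3 - 5.9578*p^2 + 5.2704*p + 0.978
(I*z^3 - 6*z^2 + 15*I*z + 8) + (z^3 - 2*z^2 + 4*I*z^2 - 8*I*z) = z^3 + I*z^3 - 8*z^2 + 4*I*z^2 + 7*I*z + 8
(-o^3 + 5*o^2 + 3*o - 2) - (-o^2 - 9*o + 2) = -o^3 + 6*o^2 + 12*o - 4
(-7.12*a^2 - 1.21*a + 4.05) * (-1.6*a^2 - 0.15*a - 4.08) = 11.392*a^4 + 3.004*a^3 + 22.7511*a^2 + 4.3293*a - 16.524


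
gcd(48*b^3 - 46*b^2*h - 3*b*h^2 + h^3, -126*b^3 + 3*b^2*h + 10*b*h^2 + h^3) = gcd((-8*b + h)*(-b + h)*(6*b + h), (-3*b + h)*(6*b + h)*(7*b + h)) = 6*b + h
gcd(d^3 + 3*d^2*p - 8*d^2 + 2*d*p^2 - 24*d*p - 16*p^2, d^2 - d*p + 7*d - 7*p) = 1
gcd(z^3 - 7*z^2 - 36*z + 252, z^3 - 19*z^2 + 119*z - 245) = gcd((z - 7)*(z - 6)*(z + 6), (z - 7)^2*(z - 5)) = z - 7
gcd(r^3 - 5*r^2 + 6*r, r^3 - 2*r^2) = r^2 - 2*r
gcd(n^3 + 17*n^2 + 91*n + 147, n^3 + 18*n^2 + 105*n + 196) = n^2 + 14*n + 49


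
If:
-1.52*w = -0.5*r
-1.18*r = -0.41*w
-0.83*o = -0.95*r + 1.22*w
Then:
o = 0.00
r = 0.00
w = 0.00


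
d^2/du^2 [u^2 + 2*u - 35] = 2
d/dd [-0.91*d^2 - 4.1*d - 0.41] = -1.82*d - 4.1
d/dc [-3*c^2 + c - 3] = 1 - 6*c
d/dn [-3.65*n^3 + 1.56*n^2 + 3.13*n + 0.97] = -10.95*n^2 + 3.12*n + 3.13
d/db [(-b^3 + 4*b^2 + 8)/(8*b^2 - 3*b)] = 2*(-4*b^4 + 3*b^3 - 6*b^2 - 64*b + 12)/(b^2*(64*b^2 - 48*b + 9))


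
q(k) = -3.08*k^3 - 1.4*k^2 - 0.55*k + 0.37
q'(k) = -9.24*k^2 - 2.8*k - 0.55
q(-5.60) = 500.44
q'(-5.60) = -274.64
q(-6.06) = 637.73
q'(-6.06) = -322.91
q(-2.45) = 38.61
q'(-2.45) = -49.15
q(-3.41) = 108.09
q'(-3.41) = -98.45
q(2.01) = -31.40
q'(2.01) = -43.51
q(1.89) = -26.46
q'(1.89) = -38.85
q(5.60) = -587.51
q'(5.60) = -306.00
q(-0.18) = 0.44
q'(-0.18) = -0.35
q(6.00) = -718.61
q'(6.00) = -349.99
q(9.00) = -2363.30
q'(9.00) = -774.19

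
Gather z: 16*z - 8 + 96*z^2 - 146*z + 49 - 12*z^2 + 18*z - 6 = 84*z^2 - 112*z + 35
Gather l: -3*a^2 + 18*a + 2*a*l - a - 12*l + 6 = -3*a^2 + 17*a + l*(2*a - 12) + 6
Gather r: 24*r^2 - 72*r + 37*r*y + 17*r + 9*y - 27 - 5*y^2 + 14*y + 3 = 24*r^2 + r*(37*y - 55) - 5*y^2 + 23*y - 24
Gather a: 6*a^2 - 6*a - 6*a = 6*a^2 - 12*a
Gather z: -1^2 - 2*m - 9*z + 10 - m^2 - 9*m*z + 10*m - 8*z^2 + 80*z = -m^2 + 8*m - 8*z^2 + z*(71 - 9*m) + 9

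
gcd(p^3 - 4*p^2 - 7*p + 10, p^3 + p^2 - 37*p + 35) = p^2 - 6*p + 5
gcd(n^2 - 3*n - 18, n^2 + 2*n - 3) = n + 3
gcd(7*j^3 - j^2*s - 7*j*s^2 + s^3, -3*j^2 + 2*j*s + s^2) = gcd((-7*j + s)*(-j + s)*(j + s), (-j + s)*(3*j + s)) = -j + s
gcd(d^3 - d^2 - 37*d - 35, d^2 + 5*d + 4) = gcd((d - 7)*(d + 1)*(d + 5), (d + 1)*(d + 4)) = d + 1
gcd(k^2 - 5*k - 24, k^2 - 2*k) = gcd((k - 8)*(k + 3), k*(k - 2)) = 1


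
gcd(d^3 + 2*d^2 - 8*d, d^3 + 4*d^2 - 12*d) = d^2 - 2*d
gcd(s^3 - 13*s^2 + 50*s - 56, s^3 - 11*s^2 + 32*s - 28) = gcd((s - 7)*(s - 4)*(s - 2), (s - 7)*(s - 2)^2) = s^2 - 9*s + 14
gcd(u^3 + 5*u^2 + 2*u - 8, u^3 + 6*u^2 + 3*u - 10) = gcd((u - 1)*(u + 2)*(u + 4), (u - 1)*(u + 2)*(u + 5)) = u^2 + u - 2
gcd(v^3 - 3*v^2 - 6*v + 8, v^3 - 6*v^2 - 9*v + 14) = v^2 + v - 2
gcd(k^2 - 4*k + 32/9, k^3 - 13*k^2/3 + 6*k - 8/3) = k - 4/3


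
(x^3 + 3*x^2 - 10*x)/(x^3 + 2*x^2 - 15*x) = (x - 2)/(x - 3)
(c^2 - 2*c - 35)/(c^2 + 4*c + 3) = (c^2 - 2*c - 35)/(c^2 + 4*c + 3)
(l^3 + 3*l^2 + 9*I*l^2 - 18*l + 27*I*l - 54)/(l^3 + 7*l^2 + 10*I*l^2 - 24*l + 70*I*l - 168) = (l^2 + 3*l*(1 + I) + 9*I)/(l^2 + l*(7 + 4*I) + 28*I)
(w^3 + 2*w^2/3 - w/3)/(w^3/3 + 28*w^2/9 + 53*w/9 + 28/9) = 3*w*(3*w - 1)/(3*w^2 + 25*w + 28)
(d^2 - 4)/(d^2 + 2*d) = (d - 2)/d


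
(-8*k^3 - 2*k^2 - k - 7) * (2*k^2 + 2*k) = -16*k^5 - 20*k^4 - 6*k^3 - 16*k^2 - 14*k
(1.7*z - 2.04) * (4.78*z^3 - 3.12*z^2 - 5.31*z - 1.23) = 8.126*z^4 - 15.0552*z^3 - 2.6622*z^2 + 8.7414*z + 2.5092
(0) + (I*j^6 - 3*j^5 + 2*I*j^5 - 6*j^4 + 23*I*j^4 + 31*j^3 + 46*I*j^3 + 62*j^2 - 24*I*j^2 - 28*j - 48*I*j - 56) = I*j^6 - 3*j^5 + 2*I*j^5 - 6*j^4 + 23*I*j^4 + 31*j^3 + 46*I*j^3 + 62*j^2 - 24*I*j^2 - 28*j - 48*I*j - 56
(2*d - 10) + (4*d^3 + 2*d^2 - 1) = 4*d^3 + 2*d^2 + 2*d - 11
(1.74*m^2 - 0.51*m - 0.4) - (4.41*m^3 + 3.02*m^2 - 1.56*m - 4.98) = -4.41*m^3 - 1.28*m^2 + 1.05*m + 4.58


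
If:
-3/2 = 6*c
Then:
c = -1/4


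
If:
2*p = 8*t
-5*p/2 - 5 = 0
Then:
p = -2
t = -1/2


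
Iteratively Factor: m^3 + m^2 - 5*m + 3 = (m + 3)*(m^2 - 2*m + 1) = (m - 1)*(m + 3)*(m - 1)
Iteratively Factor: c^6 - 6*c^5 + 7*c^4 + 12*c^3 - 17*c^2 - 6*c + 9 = (c + 1)*(c^5 - 7*c^4 + 14*c^3 - 2*c^2 - 15*c + 9) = (c + 1)^2*(c^4 - 8*c^3 + 22*c^2 - 24*c + 9) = (c - 3)*(c + 1)^2*(c^3 - 5*c^2 + 7*c - 3) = (c - 3)^2*(c + 1)^2*(c^2 - 2*c + 1) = (c - 3)^2*(c - 1)*(c + 1)^2*(c - 1)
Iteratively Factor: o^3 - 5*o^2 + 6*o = (o - 3)*(o^2 - 2*o) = (o - 3)*(o - 2)*(o)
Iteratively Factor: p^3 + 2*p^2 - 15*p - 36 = (p - 4)*(p^2 + 6*p + 9) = (p - 4)*(p + 3)*(p + 3)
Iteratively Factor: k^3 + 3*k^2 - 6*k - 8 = (k + 1)*(k^2 + 2*k - 8) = (k + 1)*(k + 4)*(k - 2)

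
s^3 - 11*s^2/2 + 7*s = s*(s - 7/2)*(s - 2)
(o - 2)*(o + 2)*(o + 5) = o^3 + 5*o^2 - 4*o - 20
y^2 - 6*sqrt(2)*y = y*(y - 6*sqrt(2))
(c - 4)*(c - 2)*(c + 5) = c^3 - c^2 - 22*c + 40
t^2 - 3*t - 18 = (t - 6)*(t + 3)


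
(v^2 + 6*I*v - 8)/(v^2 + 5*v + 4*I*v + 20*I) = (v + 2*I)/(v + 5)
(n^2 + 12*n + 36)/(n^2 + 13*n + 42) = (n + 6)/(n + 7)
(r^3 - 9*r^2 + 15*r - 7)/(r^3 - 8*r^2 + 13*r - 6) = (r - 7)/(r - 6)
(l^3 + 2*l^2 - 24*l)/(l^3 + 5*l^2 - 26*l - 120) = l*(l - 4)/(l^2 - l - 20)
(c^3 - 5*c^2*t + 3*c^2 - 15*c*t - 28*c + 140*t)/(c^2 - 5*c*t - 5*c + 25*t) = (c^2 + 3*c - 28)/(c - 5)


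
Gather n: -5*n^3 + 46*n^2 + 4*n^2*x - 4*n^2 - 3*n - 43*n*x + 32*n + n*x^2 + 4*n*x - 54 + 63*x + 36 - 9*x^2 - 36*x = -5*n^3 + n^2*(4*x + 42) + n*(x^2 - 39*x + 29) - 9*x^2 + 27*x - 18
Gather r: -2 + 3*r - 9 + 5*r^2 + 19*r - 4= 5*r^2 + 22*r - 15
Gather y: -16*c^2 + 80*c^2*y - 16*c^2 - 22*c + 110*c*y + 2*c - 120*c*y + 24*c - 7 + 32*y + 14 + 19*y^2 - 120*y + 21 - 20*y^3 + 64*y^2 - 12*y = -32*c^2 + 4*c - 20*y^3 + 83*y^2 + y*(80*c^2 - 10*c - 100) + 28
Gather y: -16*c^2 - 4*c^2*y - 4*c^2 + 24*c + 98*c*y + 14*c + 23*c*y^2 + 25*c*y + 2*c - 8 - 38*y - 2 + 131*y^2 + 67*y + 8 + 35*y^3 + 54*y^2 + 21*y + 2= -20*c^2 + 40*c + 35*y^3 + y^2*(23*c + 185) + y*(-4*c^2 + 123*c + 50)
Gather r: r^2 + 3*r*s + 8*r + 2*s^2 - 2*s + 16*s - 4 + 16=r^2 + r*(3*s + 8) + 2*s^2 + 14*s + 12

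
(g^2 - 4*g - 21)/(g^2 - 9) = (g - 7)/(g - 3)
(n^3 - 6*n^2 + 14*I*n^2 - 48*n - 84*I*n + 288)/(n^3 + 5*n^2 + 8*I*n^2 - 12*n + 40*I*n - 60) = (n^2 + n*(-6 + 8*I) - 48*I)/(n^2 + n*(5 + 2*I) + 10*I)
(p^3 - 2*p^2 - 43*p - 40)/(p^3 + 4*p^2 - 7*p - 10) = (p - 8)/(p - 2)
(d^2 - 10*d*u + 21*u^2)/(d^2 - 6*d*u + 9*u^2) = (-d + 7*u)/(-d + 3*u)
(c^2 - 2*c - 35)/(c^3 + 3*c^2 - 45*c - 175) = 1/(c + 5)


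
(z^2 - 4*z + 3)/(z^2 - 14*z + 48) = (z^2 - 4*z + 3)/(z^2 - 14*z + 48)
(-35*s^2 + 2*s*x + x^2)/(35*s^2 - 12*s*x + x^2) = (7*s + x)/(-7*s + x)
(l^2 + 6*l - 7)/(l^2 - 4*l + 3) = (l + 7)/(l - 3)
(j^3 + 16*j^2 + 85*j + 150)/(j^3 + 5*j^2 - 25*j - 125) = (j + 6)/(j - 5)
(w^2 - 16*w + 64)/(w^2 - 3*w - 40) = (w - 8)/(w + 5)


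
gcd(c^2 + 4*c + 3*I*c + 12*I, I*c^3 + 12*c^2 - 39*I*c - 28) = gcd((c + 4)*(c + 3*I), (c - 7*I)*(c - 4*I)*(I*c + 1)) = 1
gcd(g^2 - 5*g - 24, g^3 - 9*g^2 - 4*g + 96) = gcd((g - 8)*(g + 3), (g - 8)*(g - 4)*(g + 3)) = g^2 - 5*g - 24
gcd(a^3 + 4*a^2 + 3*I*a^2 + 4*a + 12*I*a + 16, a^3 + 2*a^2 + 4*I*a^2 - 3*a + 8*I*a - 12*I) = a + 4*I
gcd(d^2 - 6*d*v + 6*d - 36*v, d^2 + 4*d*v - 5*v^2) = 1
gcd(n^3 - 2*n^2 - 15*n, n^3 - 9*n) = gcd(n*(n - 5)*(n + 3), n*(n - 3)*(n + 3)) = n^2 + 3*n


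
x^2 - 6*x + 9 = (x - 3)^2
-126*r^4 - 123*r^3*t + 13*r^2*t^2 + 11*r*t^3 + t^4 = (-3*r + t)*(r + t)*(6*r + t)*(7*r + t)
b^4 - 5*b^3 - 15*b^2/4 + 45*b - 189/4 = (b - 7/2)*(b - 3)*(b - 3/2)*(b + 3)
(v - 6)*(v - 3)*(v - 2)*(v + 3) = v^4 - 8*v^3 + 3*v^2 + 72*v - 108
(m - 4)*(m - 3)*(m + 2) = m^3 - 5*m^2 - 2*m + 24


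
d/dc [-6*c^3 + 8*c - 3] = 8 - 18*c^2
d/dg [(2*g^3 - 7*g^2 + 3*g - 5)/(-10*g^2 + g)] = (-20*g^4 + 4*g^3 + 23*g^2 - 100*g + 5)/(g^2*(100*g^2 - 20*g + 1))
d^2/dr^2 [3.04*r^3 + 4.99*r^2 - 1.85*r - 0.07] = 18.24*r + 9.98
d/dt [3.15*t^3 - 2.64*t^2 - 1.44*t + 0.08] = 9.45*t^2 - 5.28*t - 1.44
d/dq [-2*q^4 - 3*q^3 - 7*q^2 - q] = -8*q^3 - 9*q^2 - 14*q - 1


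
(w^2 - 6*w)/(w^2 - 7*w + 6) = w/(w - 1)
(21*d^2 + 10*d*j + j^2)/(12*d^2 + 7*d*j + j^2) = (7*d + j)/(4*d + j)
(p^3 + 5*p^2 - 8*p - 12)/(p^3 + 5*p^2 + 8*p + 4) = (p^2 + 4*p - 12)/(p^2 + 4*p + 4)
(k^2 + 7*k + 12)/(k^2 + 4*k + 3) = (k + 4)/(k + 1)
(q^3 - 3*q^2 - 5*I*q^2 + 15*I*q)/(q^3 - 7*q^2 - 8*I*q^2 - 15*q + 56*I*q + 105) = q*(q - 3)/(q^2 - q*(7 + 3*I) + 21*I)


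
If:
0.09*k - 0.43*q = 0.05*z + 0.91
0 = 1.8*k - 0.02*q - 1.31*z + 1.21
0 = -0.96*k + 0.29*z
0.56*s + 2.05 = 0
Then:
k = 0.49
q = -2.20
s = -3.66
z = 1.64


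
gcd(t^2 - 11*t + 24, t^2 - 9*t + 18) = t - 3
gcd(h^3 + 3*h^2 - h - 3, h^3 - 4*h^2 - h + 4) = h^2 - 1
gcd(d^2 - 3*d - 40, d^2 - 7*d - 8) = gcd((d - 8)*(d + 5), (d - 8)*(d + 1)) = d - 8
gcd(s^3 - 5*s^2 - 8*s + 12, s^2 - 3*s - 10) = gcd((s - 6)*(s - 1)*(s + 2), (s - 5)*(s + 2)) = s + 2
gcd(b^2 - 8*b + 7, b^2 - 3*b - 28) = b - 7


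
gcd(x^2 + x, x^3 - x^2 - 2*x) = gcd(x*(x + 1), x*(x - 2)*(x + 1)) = x^2 + x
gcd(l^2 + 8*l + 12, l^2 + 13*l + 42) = l + 6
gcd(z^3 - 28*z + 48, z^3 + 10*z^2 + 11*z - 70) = z - 2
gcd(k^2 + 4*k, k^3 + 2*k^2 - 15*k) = k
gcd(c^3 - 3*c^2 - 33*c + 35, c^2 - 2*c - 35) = c^2 - 2*c - 35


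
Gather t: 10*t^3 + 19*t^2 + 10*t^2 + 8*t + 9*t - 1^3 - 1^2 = 10*t^3 + 29*t^2 + 17*t - 2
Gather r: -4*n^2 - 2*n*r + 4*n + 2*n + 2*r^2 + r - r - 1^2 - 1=-4*n^2 - 2*n*r + 6*n + 2*r^2 - 2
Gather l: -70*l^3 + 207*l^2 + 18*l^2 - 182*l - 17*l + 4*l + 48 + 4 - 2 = -70*l^3 + 225*l^2 - 195*l + 50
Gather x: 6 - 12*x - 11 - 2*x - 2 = -14*x - 7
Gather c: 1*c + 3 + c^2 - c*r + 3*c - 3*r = c^2 + c*(4 - r) - 3*r + 3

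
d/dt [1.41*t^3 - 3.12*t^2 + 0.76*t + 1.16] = 4.23*t^2 - 6.24*t + 0.76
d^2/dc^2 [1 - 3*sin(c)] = 3*sin(c)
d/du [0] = 0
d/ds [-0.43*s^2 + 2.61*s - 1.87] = 2.61 - 0.86*s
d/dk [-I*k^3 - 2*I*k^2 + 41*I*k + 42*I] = I*(-3*k^2 - 4*k + 41)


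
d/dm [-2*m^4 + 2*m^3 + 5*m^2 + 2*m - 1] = -8*m^3 + 6*m^2 + 10*m + 2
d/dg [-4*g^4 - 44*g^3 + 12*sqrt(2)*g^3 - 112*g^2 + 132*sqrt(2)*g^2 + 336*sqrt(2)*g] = -16*g^3 - 132*g^2 + 36*sqrt(2)*g^2 - 224*g + 264*sqrt(2)*g + 336*sqrt(2)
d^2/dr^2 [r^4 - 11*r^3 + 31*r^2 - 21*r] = 12*r^2 - 66*r + 62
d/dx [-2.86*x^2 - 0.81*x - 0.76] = -5.72*x - 0.81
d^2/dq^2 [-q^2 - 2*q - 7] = -2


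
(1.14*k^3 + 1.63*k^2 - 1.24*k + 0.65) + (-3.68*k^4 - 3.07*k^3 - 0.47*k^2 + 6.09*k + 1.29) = -3.68*k^4 - 1.93*k^3 + 1.16*k^2 + 4.85*k + 1.94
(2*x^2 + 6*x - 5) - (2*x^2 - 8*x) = 14*x - 5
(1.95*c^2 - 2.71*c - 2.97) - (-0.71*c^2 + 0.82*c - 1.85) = 2.66*c^2 - 3.53*c - 1.12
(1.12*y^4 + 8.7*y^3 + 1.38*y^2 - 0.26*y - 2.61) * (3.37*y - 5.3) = 3.7744*y^5 + 23.383*y^4 - 41.4594*y^3 - 8.1902*y^2 - 7.4177*y + 13.833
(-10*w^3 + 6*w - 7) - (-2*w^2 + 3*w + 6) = -10*w^3 + 2*w^2 + 3*w - 13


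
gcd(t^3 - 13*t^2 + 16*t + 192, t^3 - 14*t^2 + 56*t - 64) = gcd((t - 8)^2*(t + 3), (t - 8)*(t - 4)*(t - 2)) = t - 8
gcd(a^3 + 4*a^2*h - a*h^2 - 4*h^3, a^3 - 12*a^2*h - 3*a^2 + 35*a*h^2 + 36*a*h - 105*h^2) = 1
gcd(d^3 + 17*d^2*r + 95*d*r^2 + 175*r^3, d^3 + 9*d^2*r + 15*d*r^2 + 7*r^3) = d + 7*r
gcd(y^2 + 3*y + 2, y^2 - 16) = 1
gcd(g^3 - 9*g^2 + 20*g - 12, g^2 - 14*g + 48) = g - 6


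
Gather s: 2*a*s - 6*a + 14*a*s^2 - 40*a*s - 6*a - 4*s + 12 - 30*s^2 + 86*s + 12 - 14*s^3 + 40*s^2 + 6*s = -12*a - 14*s^3 + s^2*(14*a + 10) + s*(88 - 38*a) + 24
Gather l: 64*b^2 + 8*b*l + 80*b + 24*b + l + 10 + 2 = 64*b^2 + 104*b + l*(8*b + 1) + 12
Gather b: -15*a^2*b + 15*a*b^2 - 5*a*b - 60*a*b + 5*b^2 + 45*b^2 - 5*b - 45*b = b^2*(15*a + 50) + b*(-15*a^2 - 65*a - 50)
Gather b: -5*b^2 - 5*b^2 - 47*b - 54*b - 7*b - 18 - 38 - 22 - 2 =-10*b^2 - 108*b - 80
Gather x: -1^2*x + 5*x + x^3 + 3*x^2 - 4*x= x^3 + 3*x^2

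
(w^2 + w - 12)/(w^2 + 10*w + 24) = (w - 3)/(w + 6)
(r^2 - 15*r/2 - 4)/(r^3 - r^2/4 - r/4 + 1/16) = 8*(r - 8)/(8*r^2 - 6*r + 1)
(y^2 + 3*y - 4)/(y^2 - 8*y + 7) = (y + 4)/(y - 7)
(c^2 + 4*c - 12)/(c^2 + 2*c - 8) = (c + 6)/(c + 4)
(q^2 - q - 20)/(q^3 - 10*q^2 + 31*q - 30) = (q + 4)/(q^2 - 5*q + 6)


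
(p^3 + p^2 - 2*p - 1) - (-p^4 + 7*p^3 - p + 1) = p^4 - 6*p^3 + p^2 - p - 2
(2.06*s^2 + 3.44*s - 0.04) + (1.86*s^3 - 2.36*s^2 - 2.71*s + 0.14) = 1.86*s^3 - 0.3*s^2 + 0.73*s + 0.1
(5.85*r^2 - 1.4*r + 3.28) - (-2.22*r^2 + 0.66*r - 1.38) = 8.07*r^2 - 2.06*r + 4.66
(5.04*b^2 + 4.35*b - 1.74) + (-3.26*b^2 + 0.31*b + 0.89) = 1.78*b^2 + 4.66*b - 0.85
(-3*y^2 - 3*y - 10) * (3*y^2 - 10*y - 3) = -9*y^4 + 21*y^3 + 9*y^2 + 109*y + 30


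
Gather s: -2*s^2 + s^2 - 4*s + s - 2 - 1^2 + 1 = -s^2 - 3*s - 2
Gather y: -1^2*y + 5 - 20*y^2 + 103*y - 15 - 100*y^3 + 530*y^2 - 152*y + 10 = -100*y^3 + 510*y^2 - 50*y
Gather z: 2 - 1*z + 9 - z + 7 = 18 - 2*z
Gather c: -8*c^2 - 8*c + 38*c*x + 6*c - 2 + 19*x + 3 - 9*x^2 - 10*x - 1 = -8*c^2 + c*(38*x - 2) - 9*x^2 + 9*x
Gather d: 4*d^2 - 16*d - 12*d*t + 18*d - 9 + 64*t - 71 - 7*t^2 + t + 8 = 4*d^2 + d*(2 - 12*t) - 7*t^2 + 65*t - 72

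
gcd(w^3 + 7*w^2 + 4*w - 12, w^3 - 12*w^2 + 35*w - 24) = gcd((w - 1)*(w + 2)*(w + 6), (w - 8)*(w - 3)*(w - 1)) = w - 1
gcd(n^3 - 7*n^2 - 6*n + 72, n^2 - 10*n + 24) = n^2 - 10*n + 24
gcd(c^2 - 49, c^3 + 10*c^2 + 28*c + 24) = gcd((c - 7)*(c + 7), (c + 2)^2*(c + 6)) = 1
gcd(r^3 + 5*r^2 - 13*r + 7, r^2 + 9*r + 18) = 1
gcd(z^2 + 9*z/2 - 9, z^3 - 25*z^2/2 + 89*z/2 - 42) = z - 3/2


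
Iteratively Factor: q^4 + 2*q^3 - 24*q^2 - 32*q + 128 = (q - 4)*(q^3 + 6*q^2 - 32) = (q - 4)*(q + 4)*(q^2 + 2*q - 8) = (q - 4)*(q + 4)^2*(q - 2)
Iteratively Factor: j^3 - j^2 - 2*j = (j - 2)*(j^2 + j) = j*(j - 2)*(j + 1)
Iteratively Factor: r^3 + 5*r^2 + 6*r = (r + 2)*(r^2 + 3*r) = (r + 2)*(r + 3)*(r)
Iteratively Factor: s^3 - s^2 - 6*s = (s + 2)*(s^2 - 3*s) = (s - 3)*(s + 2)*(s)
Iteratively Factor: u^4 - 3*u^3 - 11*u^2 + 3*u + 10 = (u + 2)*(u^3 - 5*u^2 - u + 5) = (u - 1)*(u + 2)*(u^2 - 4*u - 5) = (u - 1)*(u + 1)*(u + 2)*(u - 5)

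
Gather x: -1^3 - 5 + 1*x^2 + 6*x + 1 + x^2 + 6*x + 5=2*x^2 + 12*x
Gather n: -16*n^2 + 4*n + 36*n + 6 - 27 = -16*n^2 + 40*n - 21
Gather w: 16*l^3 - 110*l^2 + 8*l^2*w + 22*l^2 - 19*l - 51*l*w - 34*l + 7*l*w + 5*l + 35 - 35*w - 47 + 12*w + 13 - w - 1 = 16*l^3 - 88*l^2 - 48*l + w*(8*l^2 - 44*l - 24)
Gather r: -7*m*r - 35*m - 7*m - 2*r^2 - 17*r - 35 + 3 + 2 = -42*m - 2*r^2 + r*(-7*m - 17) - 30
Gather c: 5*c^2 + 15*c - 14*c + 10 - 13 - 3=5*c^2 + c - 6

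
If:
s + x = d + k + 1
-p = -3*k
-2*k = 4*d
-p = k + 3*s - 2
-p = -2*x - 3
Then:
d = 11/4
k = -11/2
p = -33/2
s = 8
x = -39/4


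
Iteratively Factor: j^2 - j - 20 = (j - 5)*(j + 4)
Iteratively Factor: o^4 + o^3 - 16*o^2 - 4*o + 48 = (o - 2)*(o^3 + 3*o^2 - 10*o - 24) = (o - 3)*(o - 2)*(o^2 + 6*o + 8) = (o - 3)*(o - 2)*(o + 2)*(o + 4)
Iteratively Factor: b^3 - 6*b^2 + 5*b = (b - 1)*(b^2 - 5*b) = (b - 5)*(b - 1)*(b)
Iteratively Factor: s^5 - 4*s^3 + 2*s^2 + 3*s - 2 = (s - 1)*(s^4 + s^3 - 3*s^2 - s + 2) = (s - 1)^2*(s^3 + 2*s^2 - s - 2) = (s - 1)^2*(s + 1)*(s^2 + s - 2) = (s - 1)^3*(s + 1)*(s + 2)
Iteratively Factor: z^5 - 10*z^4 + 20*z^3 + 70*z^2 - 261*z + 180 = (z - 5)*(z^4 - 5*z^3 - 5*z^2 + 45*z - 36) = (z - 5)*(z - 4)*(z^3 - z^2 - 9*z + 9) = (z - 5)*(z - 4)*(z - 3)*(z^2 + 2*z - 3) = (z - 5)*(z - 4)*(z - 3)*(z - 1)*(z + 3)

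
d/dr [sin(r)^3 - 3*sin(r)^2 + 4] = 3*(sin(r) - 2)*sin(r)*cos(r)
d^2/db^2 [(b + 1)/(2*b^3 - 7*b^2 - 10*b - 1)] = 2*(12*b^2 - 54*b + 83)/(8*b^6 - 108*b^5 + 474*b^4 - 621*b^3 - 237*b^2 - 27*b - 1)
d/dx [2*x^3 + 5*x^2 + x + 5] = 6*x^2 + 10*x + 1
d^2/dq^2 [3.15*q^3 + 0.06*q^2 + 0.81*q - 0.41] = 18.9*q + 0.12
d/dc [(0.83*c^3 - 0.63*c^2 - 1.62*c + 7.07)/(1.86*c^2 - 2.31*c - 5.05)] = (1.5438*c^4 - 3.8346*c^3 - 8.106*c^2 - 19.9374*c + 24.5127)/(3.4596*c^4 - 8.5932*c^3 - 13.4499*c^2 + 23.331*c + 25.5025)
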